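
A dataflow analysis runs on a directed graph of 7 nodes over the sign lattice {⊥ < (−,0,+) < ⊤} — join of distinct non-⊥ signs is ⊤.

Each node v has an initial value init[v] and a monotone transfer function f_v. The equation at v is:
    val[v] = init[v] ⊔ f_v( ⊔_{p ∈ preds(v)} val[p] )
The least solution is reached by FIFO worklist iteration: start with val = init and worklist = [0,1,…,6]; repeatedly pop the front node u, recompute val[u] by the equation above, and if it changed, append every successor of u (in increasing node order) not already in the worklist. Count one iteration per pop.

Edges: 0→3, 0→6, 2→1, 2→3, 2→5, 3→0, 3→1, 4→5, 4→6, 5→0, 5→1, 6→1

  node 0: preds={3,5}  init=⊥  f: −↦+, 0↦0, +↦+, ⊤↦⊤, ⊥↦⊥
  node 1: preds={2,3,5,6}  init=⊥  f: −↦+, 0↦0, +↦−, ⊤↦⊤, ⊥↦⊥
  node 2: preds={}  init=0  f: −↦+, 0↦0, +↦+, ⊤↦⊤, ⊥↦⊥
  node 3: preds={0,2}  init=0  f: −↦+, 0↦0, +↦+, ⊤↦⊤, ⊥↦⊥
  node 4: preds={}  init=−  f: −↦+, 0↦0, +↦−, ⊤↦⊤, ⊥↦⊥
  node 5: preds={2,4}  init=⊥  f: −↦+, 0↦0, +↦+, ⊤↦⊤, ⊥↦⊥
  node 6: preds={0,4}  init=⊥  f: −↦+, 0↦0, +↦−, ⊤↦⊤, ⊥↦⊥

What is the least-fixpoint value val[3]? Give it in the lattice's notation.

Trace (13 dequeues):
  [1] u=0 | in 0 | out 0 | prev ⊥ | push {}
  [2] u=1 | in 0 | out 0 | prev ⊥ | push {}
  [3] u=2 | in ⊥ | out 0 | ==
  [4] u=3 | in 0 | out 0 | ==
  [5] u=4 | in ⊥ | out − | ==
  [6] u=5 | in ⊤ | out ⊤ | prev ⊥ | push {0,1}
  [7] u=6 | in ⊤ | out ⊤ | prev ⊥ | push {}
  [8] u=0 | in ⊤ | out ⊤ | prev 0 | push {3,6}
  [9] u=1 | in ⊤ | out ⊤ | prev 0 | push {}
  [10] u=3 | in ⊤ | out ⊤ | prev 0 | push {0,1}
  [11] u=6 | in ⊤ | out ⊤ | ==
  [12] u=0 | in ⊤ | out ⊤ | ==
  [13] u=1 | in ⊤ | out ⊤ | ==

Converged values:
  [0] ⊤
  [1] ⊤
  [2] 0
  [3] ⊤
  [4] −
  [5] ⊤
  [6] ⊤

⊤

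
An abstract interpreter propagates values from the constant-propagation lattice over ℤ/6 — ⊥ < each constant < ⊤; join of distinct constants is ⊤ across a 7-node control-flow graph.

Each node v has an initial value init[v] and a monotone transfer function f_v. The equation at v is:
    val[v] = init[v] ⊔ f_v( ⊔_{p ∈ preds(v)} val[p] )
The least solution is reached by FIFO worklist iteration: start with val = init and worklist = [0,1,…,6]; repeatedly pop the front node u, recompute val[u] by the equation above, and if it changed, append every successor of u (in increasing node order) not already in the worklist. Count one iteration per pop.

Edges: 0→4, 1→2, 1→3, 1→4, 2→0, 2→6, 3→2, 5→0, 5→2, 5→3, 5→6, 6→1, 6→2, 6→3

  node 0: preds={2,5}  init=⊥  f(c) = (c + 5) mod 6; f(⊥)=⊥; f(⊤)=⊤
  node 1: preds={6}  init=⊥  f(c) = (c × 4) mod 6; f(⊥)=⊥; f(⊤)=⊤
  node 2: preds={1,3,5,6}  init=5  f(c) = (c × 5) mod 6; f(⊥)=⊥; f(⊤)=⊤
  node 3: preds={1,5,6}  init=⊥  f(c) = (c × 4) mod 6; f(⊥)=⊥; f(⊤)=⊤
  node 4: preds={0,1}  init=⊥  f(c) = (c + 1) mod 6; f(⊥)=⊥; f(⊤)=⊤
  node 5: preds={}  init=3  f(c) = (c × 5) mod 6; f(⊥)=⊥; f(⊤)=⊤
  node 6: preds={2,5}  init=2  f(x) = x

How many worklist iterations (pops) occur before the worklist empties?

Trace (13 dequeues):
  [1] u=0 | in ⊤ | out ⊤ | prev ⊥ | push {}
  [2] u=1 | in 2 | out 2 | prev ⊥ | push {}
  [3] u=2 | in ⊤ | out ⊤ | prev 5 | push {0}
  [4] u=3 | in ⊤ | out ⊤ | prev ⊥ | push {2}
  [5] u=4 | in ⊤ | out ⊤ | prev ⊥ | push {}
  [6] u=5 | in ⊥ | out 3 | ==
  [7] u=6 | in ⊤ | out ⊤ | prev 2 | push {1,3}
  [8] u=0 | in ⊤ | out ⊤ | ==
  [9] u=2 | in ⊤ | out ⊤ | ==
  [10] u=1 | in ⊤ | out ⊤ | prev 2 | push {2,4}
  [11] u=3 | in ⊤ | out ⊤ | ==
  [12] u=2 | in ⊤ | out ⊤ | ==
  [13] u=4 | in ⊤ | out ⊤ | ==

Converged values:
  [0] ⊤
  [1] ⊤
  [2] ⊤
  [3] ⊤
  [4] ⊤
  [5] 3
  [6] ⊤

13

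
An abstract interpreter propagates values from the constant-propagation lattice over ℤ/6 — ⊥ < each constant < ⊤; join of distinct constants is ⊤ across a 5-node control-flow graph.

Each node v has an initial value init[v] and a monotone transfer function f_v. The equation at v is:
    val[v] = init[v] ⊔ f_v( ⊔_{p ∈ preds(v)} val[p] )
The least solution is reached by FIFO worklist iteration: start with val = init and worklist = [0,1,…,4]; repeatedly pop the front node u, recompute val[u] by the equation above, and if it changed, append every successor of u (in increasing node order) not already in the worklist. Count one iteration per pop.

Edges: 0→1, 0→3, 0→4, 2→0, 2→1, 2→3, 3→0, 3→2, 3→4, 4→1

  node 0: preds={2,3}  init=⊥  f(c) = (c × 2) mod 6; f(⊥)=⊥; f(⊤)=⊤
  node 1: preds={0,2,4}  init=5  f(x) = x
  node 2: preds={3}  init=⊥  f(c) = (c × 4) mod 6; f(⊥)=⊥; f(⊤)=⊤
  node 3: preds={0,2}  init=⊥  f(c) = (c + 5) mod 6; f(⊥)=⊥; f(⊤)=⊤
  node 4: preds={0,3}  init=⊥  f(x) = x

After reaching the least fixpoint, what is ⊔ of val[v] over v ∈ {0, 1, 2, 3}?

5

Trace (5 dequeues):
  [1] u=0 | in ⊥ | out ⊥ | ==
  [2] u=1 | in ⊥ | out 5 | ==
  [3] u=2 | in ⊥ | out ⊥ | ==
  [4] u=3 | in ⊥ | out ⊥ | ==
  [5] u=4 | in ⊥ | out ⊥ | ==

Converged values:
  [0] ⊥
  [1] 5
  [2] ⊥
  [3] ⊥
  [4] ⊥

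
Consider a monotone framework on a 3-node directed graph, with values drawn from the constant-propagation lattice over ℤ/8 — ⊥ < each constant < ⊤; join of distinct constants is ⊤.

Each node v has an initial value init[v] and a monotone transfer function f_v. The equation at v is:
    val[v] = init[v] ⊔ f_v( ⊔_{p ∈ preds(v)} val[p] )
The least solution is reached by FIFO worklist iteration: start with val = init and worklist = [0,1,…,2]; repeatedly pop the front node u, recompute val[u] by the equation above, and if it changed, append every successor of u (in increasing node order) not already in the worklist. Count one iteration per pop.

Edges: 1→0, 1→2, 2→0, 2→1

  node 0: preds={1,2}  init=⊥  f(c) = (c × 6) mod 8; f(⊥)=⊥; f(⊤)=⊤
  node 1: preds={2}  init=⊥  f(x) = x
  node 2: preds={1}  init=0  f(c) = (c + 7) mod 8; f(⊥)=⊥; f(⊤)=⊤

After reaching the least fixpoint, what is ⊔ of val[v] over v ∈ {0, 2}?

⊤

Iteration log — 7 steps:
  step 1. node 0  ⊔preds=0  new=0  old=⊥  +wl: 
  step 2. node 1  ⊔preds=0  new=0  old=⊥  +wl: 0
  step 3. node 2  ⊔preds=0  new=⊤  old=0  +wl: 1
  step 4. node 0  ⊔preds=⊤  new=⊤  old=0  +wl: 
  step 5. node 1  ⊔preds=⊤  new=⊤  old=0  +wl: 0,2
  step 6. node 0  ⊔preds=⊤  new=⊤  stable
  step 7. node 2  ⊔preds=⊤  new=⊤  stable

Least fixpoint reached:
  node 0: ⊤
  node 1: ⊤
  node 2: ⊤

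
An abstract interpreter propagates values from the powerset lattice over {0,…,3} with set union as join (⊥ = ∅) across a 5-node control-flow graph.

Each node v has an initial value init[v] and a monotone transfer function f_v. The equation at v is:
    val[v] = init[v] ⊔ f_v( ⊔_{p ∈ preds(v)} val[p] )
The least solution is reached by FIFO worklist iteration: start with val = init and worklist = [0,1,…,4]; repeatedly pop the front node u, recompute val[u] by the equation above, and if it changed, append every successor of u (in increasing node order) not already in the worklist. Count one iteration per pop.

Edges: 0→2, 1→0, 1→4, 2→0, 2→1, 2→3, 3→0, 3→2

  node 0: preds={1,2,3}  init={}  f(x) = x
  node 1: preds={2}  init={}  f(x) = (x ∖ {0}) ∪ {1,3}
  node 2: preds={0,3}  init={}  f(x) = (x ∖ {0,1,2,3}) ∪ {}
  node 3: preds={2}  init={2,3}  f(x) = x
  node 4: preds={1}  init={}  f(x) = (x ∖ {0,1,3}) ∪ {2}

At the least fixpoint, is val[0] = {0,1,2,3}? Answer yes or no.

no

Trace (7 dequeues):
  [1] u=0 | in {2,3} | out {2,3} | prev {} | push {}
  [2] u=1 | in {} | out {1,3} | prev {} | push {0}
  [3] u=2 | in {2,3} | out {} | ==
  [4] u=3 | in {} | out {2,3} | ==
  [5] u=4 | in {1,3} | out {2} | prev {} | push {}
  [6] u=0 | in {1,2,3} | out {1,2,3} | prev {2,3} | push {2}
  [7] u=2 | in {1,2,3} | out {} | ==

Converged values:
  [0] {1,2,3}
  [1] {1,3}
  [2] {}
  [3] {2,3}
  [4] {2}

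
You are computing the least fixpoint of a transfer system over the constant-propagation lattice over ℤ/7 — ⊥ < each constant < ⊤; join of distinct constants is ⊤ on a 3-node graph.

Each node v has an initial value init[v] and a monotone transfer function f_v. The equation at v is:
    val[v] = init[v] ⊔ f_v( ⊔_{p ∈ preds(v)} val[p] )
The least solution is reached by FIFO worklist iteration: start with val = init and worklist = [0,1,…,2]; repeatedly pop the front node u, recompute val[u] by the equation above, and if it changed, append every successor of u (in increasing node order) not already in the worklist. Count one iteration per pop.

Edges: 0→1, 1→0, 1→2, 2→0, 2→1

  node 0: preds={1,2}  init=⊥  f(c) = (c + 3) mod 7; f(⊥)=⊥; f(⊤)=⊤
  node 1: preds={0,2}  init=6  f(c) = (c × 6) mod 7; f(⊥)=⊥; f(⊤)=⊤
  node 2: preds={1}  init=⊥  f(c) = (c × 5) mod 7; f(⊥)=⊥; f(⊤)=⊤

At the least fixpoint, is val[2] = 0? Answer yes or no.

no

Worklist (5 pops):
  #1 pop 0: in=6 → 2 (was ⊥); enqueue []
  #2 pop 1: in=2 → ⊤ (was 6); enqueue [0]
  #3 pop 2: in=⊤ → ⊤ (was ⊥); enqueue [1]
  #4 pop 0: in=⊤ → ⊤ (was 2); enqueue []
  #5 pop 1: in=⊤ → ⊤ (no change)

Fixpoint:
  val[0] = ⊤
  val[1] = ⊤
  val[2] = ⊤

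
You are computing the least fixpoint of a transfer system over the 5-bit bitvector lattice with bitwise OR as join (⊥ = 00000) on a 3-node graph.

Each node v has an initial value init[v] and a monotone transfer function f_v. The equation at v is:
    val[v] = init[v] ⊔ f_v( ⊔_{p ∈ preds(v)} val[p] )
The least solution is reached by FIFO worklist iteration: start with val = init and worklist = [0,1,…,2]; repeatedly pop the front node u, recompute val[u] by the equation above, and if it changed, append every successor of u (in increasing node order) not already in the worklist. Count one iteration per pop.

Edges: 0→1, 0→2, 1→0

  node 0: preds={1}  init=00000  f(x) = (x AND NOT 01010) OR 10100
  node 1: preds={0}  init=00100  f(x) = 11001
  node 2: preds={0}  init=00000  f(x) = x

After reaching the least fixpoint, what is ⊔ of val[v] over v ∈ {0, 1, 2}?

Iteration log — 6 steps:
  step 1. node 0  ⊔preds=00100  new=10100  old=00000  +wl: 
  step 2. node 1  ⊔preds=10100  new=11101  old=00100  +wl: 0
  step 3. node 2  ⊔preds=10100  new=10100  old=00000  +wl: 
  step 4. node 0  ⊔preds=11101  new=10101  old=10100  +wl: 1,2
  step 5. node 1  ⊔preds=10101  new=11101  stable
  step 6. node 2  ⊔preds=10101  new=10101  old=10100  +wl: 

Least fixpoint reached:
  node 0: 10101
  node 1: 11101
  node 2: 10101

11101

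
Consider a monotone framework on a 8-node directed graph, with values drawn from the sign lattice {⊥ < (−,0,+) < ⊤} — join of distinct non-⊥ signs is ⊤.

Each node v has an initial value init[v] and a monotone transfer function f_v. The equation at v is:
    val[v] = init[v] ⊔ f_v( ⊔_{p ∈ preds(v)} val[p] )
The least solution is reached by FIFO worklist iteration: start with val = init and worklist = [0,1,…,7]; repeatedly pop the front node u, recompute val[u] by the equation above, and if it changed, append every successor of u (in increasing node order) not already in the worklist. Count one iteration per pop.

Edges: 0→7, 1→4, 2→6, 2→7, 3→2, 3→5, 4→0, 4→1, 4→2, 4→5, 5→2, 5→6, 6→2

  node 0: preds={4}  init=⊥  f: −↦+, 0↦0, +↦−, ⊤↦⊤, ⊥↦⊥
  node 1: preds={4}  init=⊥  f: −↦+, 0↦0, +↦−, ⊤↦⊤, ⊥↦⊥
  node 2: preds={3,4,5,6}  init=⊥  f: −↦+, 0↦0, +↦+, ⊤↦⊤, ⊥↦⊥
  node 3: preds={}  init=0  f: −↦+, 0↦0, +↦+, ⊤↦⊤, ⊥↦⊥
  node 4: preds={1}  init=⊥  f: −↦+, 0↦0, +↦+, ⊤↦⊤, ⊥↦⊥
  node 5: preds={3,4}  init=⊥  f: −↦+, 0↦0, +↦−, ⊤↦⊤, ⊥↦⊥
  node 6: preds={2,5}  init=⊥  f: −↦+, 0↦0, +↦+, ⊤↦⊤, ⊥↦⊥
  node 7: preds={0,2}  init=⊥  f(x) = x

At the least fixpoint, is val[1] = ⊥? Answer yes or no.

Iteration log — 9 steps:
  step 1. node 0  ⊔preds=⊥  new=⊥  stable
  step 2. node 1  ⊔preds=⊥  new=⊥  stable
  step 3. node 2  ⊔preds=0  new=0  old=⊥  +wl: 
  step 4. node 3  ⊔preds=⊥  new=0  stable
  step 5. node 4  ⊔preds=⊥  new=⊥  stable
  step 6. node 5  ⊔preds=0  new=0  old=⊥  +wl: 2
  step 7. node 6  ⊔preds=0  new=0  old=⊥  +wl: 
  step 8. node 7  ⊔preds=0  new=0  old=⊥  +wl: 
  step 9. node 2  ⊔preds=0  new=0  stable

Least fixpoint reached:
  node 0: ⊥
  node 1: ⊥
  node 2: 0
  node 3: 0
  node 4: ⊥
  node 5: 0
  node 6: 0
  node 7: 0

yes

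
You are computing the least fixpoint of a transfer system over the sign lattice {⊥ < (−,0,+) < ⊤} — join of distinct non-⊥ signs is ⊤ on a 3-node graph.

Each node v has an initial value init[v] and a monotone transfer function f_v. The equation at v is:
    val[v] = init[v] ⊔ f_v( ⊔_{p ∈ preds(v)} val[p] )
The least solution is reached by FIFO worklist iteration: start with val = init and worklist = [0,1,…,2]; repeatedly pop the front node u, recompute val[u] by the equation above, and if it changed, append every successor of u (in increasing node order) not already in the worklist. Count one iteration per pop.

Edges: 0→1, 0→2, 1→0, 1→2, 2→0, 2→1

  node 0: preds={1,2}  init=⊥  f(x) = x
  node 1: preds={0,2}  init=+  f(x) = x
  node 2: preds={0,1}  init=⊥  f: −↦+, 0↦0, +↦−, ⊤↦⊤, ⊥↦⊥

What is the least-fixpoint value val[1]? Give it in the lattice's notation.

Trace (8 dequeues):
  [1] u=0 | in + | out + | prev ⊥ | push {}
  [2] u=1 | in + | out + | ==
  [3] u=2 | in + | out − | prev ⊥ | push {0,1}
  [4] u=0 | in ⊤ | out ⊤ | prev + | push {2}
  [5] u=1 | in ⊤ | out ⊤ | prev + | push {0}
  [6] u=2 | in ⊤ | out ⊤ | prev − | push {1}
  [7] u=0 | in ⊤ | out ⊤ | ==
  [8] u=1 | in ⊤ | out ⊤ | ==

Converged values:
  [0] ⊤
  [1] ⊤
  [2] ⊤

⊤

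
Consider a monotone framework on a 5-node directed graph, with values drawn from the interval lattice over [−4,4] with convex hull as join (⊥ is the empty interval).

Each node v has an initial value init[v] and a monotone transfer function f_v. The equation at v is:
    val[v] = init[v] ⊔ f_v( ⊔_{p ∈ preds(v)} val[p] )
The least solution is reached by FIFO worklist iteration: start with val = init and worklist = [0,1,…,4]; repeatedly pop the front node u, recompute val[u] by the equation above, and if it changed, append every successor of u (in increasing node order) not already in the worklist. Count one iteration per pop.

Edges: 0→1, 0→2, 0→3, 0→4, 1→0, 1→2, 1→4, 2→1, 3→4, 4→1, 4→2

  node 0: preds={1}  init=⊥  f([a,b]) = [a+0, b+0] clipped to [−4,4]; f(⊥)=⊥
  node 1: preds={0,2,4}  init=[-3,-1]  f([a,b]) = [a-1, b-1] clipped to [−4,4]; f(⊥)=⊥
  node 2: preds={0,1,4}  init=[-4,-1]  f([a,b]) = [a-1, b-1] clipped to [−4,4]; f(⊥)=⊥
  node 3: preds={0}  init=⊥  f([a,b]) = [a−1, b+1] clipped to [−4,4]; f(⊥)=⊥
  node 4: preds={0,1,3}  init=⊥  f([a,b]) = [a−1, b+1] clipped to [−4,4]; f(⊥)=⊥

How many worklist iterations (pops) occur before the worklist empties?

39

Trace (39 dequeues):
  [1] u=0 | in [-3,-1] | out [-3,-1] | prev ⊥ | push {}
  [2] u=1 | in [-4,-1] | out [-4,-1] | prev [-3,-1] | push {0}
  [3] u=2 | in [-4,-1] | out [-4,-1] | ==
  [4] u=3 | in [-3,-1] | out [-4,0] | prev ⊥ | push {}
  [5] u=4 | in [-4,0] | out [-4,1] | prev ⊥ | push {1,2}
  [6] u=0 | in [-4,-1] | out [-4,-1] | prev [-3,-1] | push {3,4}
  [7] u=1 | in [-4,1] | out [-4,0] | prev [-4,-1] | push {0}
  [8] u=2 | in [-4,1] | out [-4,0] | prev [-4,-1] | push {1}
  [9] u=3 | in [-4,-1] | out [-4,0] | ==
  [10] u=4 | in [-4,0] | out [-4,1] | ==
  [11] u=0 | in [-4,0] | out [-4,0] | prev [-4,-1] | push {2,3,4}
  [12] u=1 | in [-4,1] | out [-4,0] | ==
  [13] u=2 | in [-4,1] | out [-4,0] | ==
  [14] u=3 | in [-4,0] | out [-4,1] | prev [-4,0] | push {}
  [15] u=4 | in [-4,1] | out [-4,2] | prev [-4,1] | push {1,2}
  [16] u=1 | in [-4,2] | out [-4,1] | prev [-4,0] | push {0,4}
  [17] u=2 | in [-4,2] | out [-4,1] | prev [-4,0] | push {1}
  [18] u=0 | in [-4,1] | out [-4,1] | prev [-4,0] | push {2,3}
  [19] u=4 | in [-4,1] | out [-4,2] | ==
  [20] u=1 | in [-4,2] | out [-4,1] | ==
  [21] u=2 | in [-4,2] | out [-4,1] | ==
  [22] u=3 | in [-4,1] | out [-4,2] | prev [-4,1] | push {4}
  [23] u=4 | in [-4,2] | out [-4,3] | prev [-4,2] | push {1,2}
  [24] u=1 | in [-4,3] | out [-4,2] | prev [-4,1] | push {0,4}
  [25] u=2 | in [-4,3] | out [-4,2] | prev [-4,1] | push {1}
  [26] u=0 | in [-4,2] | out [-4,2] | prev [-4,1] | push {2,3}
  [27] u=4 | in [-4,2] | out [-4,3] | ==
  [28] u=1 | in [-4,3] | out [-4,2] | ==
  [29] u=2 | in [-4,3] | out [-4,2] | ==
  [30] u=3 | in [-4,2] | out [-4,3] | prev [-4,2] | push {4}
  [31] u=4 | in [-4,3] | out [-4,4] | prev [-4,3] | push {1,2}
  [32] u=1 | in [-4,4] | out [-4,3] | prev [-4,2] | push {0,4}
  [33] u=2 | in [-4,4] | out [-4,3] | prev [-4,2] | push {1}
  [34] u=0 | in [-4,3] | out [-4,3] | prev [-4,2] | push {2,3}
  [35] u=4 | in [-4,3] | out [-4,4] | ==
  [36] u=1 | in [-4,4] | out [-4,3] | ==
  [37] u=2 | in [-4,4] | out [-4,3] | ==
  [38] u=3 | in [-4,3] | out [-4,4] | prev [-4,3] | push {4}
  [39] u=4 | in [-4,4] | out [-4,4] | ==

Converged values:
  [0] [-4,3]
  [1] [-4,3]
  [2] [-4,3]
  [3] [-4,4]
  [4] [-4,4]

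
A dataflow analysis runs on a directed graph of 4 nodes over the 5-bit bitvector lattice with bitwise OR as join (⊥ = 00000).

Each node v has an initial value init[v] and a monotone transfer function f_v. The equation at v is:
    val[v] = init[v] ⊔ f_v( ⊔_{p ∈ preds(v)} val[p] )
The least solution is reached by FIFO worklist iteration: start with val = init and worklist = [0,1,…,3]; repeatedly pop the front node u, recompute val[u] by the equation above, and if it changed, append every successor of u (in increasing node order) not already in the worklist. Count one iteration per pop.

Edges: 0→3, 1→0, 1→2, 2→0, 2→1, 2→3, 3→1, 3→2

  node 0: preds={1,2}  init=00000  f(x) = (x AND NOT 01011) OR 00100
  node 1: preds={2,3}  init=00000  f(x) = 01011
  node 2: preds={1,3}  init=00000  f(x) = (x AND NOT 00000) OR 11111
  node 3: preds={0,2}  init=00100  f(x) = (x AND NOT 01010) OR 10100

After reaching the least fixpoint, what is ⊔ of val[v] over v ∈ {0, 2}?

Worklist (8 pops):
  #1 pop 0: in=00000 → 00100 (was 00000); enqueue []
  #2 pop 1: in=00100 → 01011 (was 00000); enqueue [0]
  #3 pop 2: in=01111 → 11111 (was 00000); enqueue [1]
  #4 pop 3: in=11111 → 10101 (was 00100); enqueue [2]
  #5 pop 0: in=11111 → 10100 (was 00100); enqueue [3]
  #6 pop 1: in=11111 → 01011 (no change)
  #7 pop 2: in=11111 → 11111 (no change)
  #8 pop 3: in=11111 → 10101 (no change)

Fixpoint:
  val[0] = 10100
  val[1] = 01011
  val[2] = 11111
  val[3] = 10101

11111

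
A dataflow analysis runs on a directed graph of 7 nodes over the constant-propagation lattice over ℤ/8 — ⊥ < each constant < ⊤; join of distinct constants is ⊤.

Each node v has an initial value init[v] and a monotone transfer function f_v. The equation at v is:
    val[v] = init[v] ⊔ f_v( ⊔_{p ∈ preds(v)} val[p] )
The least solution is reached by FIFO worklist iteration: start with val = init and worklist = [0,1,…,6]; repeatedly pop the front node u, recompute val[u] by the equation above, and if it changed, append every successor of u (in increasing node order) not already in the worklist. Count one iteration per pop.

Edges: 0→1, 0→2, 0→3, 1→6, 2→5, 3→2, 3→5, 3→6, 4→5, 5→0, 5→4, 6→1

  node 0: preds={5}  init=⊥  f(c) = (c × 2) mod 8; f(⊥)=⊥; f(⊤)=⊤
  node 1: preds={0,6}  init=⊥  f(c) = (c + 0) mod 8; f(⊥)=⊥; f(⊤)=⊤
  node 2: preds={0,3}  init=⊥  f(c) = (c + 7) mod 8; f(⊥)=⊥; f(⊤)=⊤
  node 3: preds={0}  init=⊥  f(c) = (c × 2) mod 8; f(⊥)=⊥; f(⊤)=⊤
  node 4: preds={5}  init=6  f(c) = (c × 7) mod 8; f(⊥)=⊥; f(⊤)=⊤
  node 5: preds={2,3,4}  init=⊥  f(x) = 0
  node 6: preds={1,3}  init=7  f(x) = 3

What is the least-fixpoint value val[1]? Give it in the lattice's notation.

Trace (15 dequeues):
  [1] u=0 | in ⊥ | out ⊥ | ==
  [2] u=1 | in 7 | out 7 | prev ⊥ | push {}
  [3] u=2 | in ⊥ | out ⊥ | ==
  [4] u=3 | in ⊥ | out ⊥ | ==
  [5] u=4 | in ⊥ | out 6 | ==
  [6] u=5 | in 6 | out 0 | prev ⊥ | push {0,4}
  [7] u=6 | in 7 | out ⊤ | prev 7 | push {1}
  [8] u=0 | in 0 | out 0 | prev ⊥ | push {2,3}
  [9] u=4 | in 0 | out ⊤ | prev 6 | push {5}
  [10] u=1 | in ⊤ | out ⊤ | prev 7 | push {6}
  [11] u=2 | in 0 | out 7 | prev ⊥ | push {}
  [12] u=3 | in 0 | out 0 | prev ⊥ | push {2}
  [13] u=5 | in ⊤ | out 0 | ==
  [14] u=6 | in ⊤ | out ⊤ | ==
  [15] u=2 | in 0 | out 7 | ==

Converged values:
  [0] 0
  [1] ⊤
  [2] 7
  [3] 0
  [4] ⊤
  [5] 0
  [6] ⊤

⊤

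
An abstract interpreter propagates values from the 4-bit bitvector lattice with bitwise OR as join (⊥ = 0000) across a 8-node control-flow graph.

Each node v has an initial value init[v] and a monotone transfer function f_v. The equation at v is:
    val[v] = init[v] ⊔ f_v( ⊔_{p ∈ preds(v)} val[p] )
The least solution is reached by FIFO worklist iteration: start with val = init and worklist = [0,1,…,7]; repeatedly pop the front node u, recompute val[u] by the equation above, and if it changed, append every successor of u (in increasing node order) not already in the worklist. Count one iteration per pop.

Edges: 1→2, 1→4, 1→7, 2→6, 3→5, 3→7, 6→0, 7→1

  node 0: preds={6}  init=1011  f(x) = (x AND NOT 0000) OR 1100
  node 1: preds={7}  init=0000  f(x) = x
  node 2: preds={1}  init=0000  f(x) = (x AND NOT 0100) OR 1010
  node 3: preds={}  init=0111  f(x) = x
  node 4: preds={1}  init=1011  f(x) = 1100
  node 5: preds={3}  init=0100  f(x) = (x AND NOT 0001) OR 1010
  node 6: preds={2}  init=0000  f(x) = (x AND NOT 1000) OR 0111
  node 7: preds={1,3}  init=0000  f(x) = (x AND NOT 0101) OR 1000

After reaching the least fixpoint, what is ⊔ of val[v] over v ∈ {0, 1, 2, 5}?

Iteration log — 13 steps:
  step 1. node 0  ⊔preds=0000  new=1111  old=1011  +wl: 
  step 2. node 1  ⊔preds=0000  new=0000  stable
  step 3. node 2  ⊔preds=0000  new=1010  old=0000  +wl: 
  step 4. node 3  ⊔preds=0000  new=0111  stable
  step 5. node 4  ⊔preds=0000  new=1111  old=1011  +wl: 
  step 6. node 5  ⊔preds=0111  new=1110  old=0100  +wl: 
  step 7. node 6  ⊔preds=1010  new=0111  old=0000  +wl: 0
  step 8. node 7  ⊔preds=0111  new=1010  old=0000  +wl: 1
  step 9. node 0  ⊔preds=0111  new=1111  stable
  step 10. node 1  ⊔preds=1010  new=1010  old=0000  +wl: 2,4,7
  step 11. node 2  ⊔preds=1010  new=1010  stable
  step 12. node 4  ⊔preds=1010  new=1111  stable
  step 13. node 7  ⊔preds=1111  new=1010  stable

Least fixpoint reached:
  node 0: 1111
  node 1: 1010
  node 2: 1010
  node 3: 0111
  node 4: 1111
  node 5: 1110
  node 6: 0111
  node 7: 1010

1111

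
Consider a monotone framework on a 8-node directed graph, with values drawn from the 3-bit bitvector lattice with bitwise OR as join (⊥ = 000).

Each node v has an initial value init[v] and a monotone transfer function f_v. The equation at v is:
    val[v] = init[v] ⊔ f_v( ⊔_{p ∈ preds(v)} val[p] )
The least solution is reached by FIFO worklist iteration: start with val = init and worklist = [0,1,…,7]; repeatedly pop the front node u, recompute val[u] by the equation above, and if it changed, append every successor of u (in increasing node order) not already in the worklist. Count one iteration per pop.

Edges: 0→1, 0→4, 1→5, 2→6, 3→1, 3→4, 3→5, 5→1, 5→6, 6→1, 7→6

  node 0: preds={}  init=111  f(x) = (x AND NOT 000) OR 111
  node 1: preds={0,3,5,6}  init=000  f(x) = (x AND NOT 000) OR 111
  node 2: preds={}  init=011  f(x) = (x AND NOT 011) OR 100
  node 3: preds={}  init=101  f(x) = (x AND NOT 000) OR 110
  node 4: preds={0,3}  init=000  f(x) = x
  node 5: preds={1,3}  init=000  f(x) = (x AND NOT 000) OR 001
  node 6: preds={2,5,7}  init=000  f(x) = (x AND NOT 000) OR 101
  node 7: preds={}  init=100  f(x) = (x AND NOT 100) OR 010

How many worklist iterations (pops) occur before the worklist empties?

Trace (10 dequeues):
  [1] u=0 | in 000 | out 111 | ==
  [2] u=1 | in 111 | out 111 | prev 000 | push {}
  [3] u=2 | in 000 | out 111 | prev 011 | push {}
  [4] u=3 | in 000 | out 111 | prev 101 | push {1}
  [5] u=4 | in 111 | out 111 | prev 000 | push {}
  [6] u=5 | in 111 | out 111 | prev 000 | push {}
  [7] u=6 | in 111 | out 111 | prev 000 | push {}
  [8] u=7 | in 000 | out 110 | prev 100 | push {6}
  [9] u=1 | in 111 | out 111 | ==
  [10] u=6 | in 111 | out 111 | ==

Converged values:
  [0] 111
  [1] 111
  [2] 111
  [3] 111
  [4] 111
  [5] 111
  [6] 111
  [7] 110

10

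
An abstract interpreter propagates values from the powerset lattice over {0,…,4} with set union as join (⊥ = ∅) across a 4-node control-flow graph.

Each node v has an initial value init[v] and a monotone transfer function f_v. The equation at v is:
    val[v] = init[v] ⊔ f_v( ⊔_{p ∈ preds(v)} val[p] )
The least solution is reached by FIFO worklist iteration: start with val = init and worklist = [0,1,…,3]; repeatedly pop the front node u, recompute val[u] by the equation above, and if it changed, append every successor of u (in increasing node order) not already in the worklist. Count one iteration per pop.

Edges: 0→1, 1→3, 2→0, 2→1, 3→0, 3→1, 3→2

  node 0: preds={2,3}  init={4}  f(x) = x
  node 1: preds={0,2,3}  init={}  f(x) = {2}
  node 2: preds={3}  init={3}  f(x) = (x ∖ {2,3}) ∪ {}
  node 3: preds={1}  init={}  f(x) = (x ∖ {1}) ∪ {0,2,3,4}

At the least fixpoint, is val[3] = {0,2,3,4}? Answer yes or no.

Trace (9 dequeues):
  [1] u=0 | in {3} | out {3,4} | prev {4} | push {}
  [2] u=1 | in {3,4} | out {2} | prev {} | push {}
  [3] u=2 | in {} | out {3} | ==
  [4] u=3 | in {2} | out {0,2,3,4} | prev {} | push {0,1,2}
  [5] u=0 | in {0,2,3,4} | out {0,2,3,4} | prev {3,4} | push {}
  [6] u=1 | in {0,2,3,4} | out {2} | ==
  [7] u=2 | in {0,2,3,4} | out {0,3,4} | prev {3} | push {0,1}
  [8] u=0 | in {0,2,3,4} | out {0,2,3,4} | ==
  [9] u=1 | in {0,2,3,4} | out {2} | ==

Converged values:
  [0] {0,2,3,4}
  [1] {2}
  [2] {0,3,4}
  [3] {0,2,3,4}

yes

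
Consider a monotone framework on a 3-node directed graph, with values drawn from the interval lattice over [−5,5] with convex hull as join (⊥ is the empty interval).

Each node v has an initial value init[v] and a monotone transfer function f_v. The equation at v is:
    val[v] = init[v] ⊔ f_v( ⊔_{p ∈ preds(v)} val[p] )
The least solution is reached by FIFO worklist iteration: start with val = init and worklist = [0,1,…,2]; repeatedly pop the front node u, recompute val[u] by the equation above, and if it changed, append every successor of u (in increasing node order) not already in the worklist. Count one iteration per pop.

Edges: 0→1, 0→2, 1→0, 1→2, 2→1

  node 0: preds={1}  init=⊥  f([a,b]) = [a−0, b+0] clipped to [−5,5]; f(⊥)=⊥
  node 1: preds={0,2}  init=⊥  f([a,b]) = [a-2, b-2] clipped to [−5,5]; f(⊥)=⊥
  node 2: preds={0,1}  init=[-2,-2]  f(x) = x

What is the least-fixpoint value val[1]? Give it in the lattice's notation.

Trace (9 dequeues):
  [1] u=0 | in ⊥ | out ⊥ | ==
  [2] u=1 | in [-2,-2] | out [-4,-4] | prev ⊥ | push {0}
  [3] u=2 | in [-4,-4] | out [-4,-2] | prev [-2,-2] | push {1}
  [4] u=0 | in [-4,-4] | out [-4,-4] | prev ⊥ | push {2}
  [5] u=1 | in [-4,-2] | out [-5,-4] | prev [-4,-4] | push {0}
  [6] u=2 | in [-5,-4] | out [-5,-2] | prev [-4,-2] | push {1}
  [7] u=0 | in [-5,-4] | out [-5,-4] | prev [-4,-4] | push {2}
  [8] u=1 | in [-5,-2] | out [-5,-4] | ==
  [9] u=2 | in [-5,-4] | out [-5,-2] | ==

Converged values:
  [0] [-5,-4]
  [1] [-5,-4]
  [2] [-5,-2]

[-5,-4]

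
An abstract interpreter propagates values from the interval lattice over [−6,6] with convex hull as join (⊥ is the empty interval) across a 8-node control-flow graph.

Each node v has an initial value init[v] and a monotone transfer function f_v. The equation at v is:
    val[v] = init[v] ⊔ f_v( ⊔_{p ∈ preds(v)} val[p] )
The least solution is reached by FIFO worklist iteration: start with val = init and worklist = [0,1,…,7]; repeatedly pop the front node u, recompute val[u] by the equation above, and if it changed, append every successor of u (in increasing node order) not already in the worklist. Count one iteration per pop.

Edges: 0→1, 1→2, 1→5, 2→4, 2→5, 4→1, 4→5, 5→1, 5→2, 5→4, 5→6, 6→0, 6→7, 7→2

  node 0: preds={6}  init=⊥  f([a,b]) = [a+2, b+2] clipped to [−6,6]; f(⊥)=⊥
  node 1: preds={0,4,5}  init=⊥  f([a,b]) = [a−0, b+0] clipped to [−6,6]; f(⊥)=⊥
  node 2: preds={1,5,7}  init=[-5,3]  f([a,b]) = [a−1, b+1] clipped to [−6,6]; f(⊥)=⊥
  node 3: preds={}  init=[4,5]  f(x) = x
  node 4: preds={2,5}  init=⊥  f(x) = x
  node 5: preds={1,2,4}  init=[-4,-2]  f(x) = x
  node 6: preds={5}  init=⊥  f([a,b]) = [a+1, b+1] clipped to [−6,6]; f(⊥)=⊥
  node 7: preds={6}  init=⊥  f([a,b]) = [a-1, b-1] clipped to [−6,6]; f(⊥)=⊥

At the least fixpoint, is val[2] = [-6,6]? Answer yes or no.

Iteration log — 28 steps:
  step 1. node 0  ⊔preds=⊥  new=⊥  stable
  step 2. node 1  ⊔preds=[-4,-2]  new=[-4,-2]  old=⊥  +wl: 
  step 3. node 2  ⊔preds=[-4,-2]  new=[-5,3]  stable
  step 4. node 3  ⊔preds=⊥  new=[4,5]  stable
  step 5. node 4  ⊔preds=[-5,3]  new=[-5,3]  old=⊥  +wl: 1
  step 6. node 5  ⊔preds=[-5,3]  new=[-5,3]  old=[-4,-2]  +wl: 2,4
  step 7. node 6  ⊔preds=[-5,3]  new=[-4,4]  old=⊥  +wl: 0
  step 8. node 7  ⊔preds=[-4,4]  new=[-5,3]  old=⊥  +wl: 
  step 9. node 1  ⊔preds=[-5,3]  new=[-5,3]  old=[-4,-2]  +wl: 5
  step 10. node 2  ⊔preds=[-5,3]  new=[-6,4]  old=[-5,3]  +wl: 
  step 11. node 4  ⊔preds=[-6,4]  new=[-6,4]  old=[-5,3]  +wl: 1
  step 12. node 0  ⊔preds=[-4,4]  new=[-2,6]  old=⊥  +wl: 
  step 13. node 5  ⊔preds=[-6,4]  new=[-6,4]  old=[-5,3]  +wl: 2,4,6
  step 14. node 1  ⊔preds=[-6,6]  new=[-6,6]  old=[-5,3]  +wl: 5
  step 15. node 2  ⊔preds=[-6,6]  new=[-6,6]  old=[-6,4]  +wl: 
  step 16. node 4  ⊔preds=[-6,6]  new=[-6,6]  old=[-6,4]  +wl: 1
  step 17. node 6  ⊔preds=[-6,4]  new=[-5,5]  old=[-4,4]  +wl: 0,7
  step 18. node 5  ⊔preds=[-6,6]  new=[-6,6]  old=[-6,4]  +wl: 2,4,6
  step 19. node 1  ⊔preds=[-6,6]  new=[-6,6]  stable
  step 20. node 0  ⊔preds=[-5,5]  new=[-3,6]  old=[-2,6]  +wl: 1
  step 21. node 7  ⊔preds=[-5,5]  new=[-6,4]  old=[-5,3]  +wl: 
  step 22. node 2  ⊔preds=[-6,6]  new=[-6,6]  stable
  step 23. node 4  ⊔preds=[-6,6]  new=[-6,6]  stable
  step 24. node 6  ⊔preds=[-6,6]  new=[-5,6]  old=[-5,5]  +wl: 0,7
  step 25. node 1  ⊔preds=[-6,6]  new=[-6,6]  stable
  step 26. node 0  ⊔preds=[-5,6]  new=[-3,6]  stable
  step 27. node 7  ⊔preds=[-5,6]  new=[-6,5]  old=[-6,4]  +wl: 2
  step 28. node 2  ⊔preds=[-6,6]  new=[-6,6]  stable

Least fixpoint reached:
  node 0: [-3,6]
  node 1: [-6,6]
  node 2: [-6,6]
  node 3: [4,5]
  node 4: [-6,6]
  node 5: [-6,6]
  node 6: [-5,6]
  node 7: [-6,5]

yes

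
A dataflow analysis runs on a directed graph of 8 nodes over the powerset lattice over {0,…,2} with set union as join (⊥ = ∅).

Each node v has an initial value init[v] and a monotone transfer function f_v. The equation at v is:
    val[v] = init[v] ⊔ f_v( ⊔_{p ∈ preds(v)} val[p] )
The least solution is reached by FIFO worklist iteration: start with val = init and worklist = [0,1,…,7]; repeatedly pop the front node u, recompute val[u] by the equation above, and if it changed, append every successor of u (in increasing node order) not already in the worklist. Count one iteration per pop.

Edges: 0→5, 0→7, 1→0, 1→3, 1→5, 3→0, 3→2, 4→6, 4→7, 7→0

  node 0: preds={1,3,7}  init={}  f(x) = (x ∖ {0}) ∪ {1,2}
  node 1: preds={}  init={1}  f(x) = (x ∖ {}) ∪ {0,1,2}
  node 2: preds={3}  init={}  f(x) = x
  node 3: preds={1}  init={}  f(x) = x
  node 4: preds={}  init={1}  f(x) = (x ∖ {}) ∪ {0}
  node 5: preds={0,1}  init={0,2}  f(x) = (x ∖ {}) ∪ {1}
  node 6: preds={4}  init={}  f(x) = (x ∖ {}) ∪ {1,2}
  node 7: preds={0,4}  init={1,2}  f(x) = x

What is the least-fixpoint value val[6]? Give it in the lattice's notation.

Worklist (10 pops):
  #1 pop 0: in={1,2} → {1,2} (was {}); enqueue []
  #2 pop 1: in={} → {0,1,2} (was {1}); enqueue [0]
  #3 pop 2: in={} → {} (no change)
  #4 pop 3: in={0,1,2} → {0,1,2} (was {}); enqueue [2]
  #5 pop 4: in={} → {0,1} (was {1}); enqueue []
  #6 pop 5: in={0,1,2} → {0,1,2} (was {0,2}); enqueue []
  #7 pop 6: in={0,1} → {0,1,2} (was {}); enqueue []
  #8 pop 7: in={0,1,2} → {0,1,2} (was {1,2}); enqueue []
  #9 pop 0: in={0,1,2} → {1,2} (no change)
  #10 pop 2: in={0,1,2} → {0,1,2} (was {}); enqueue []

Fixpoint:
  val[0] = {1,2}
  val[1] = {0,1,2}
  val[2] = {0,1,2}
  val[3] = {0,1,2}
  val[4] = {0,1}
  val[5] = {0,1,2}
  val[6] = {0,1,2}
  val[7] = {0,1,2}

{0,1,2}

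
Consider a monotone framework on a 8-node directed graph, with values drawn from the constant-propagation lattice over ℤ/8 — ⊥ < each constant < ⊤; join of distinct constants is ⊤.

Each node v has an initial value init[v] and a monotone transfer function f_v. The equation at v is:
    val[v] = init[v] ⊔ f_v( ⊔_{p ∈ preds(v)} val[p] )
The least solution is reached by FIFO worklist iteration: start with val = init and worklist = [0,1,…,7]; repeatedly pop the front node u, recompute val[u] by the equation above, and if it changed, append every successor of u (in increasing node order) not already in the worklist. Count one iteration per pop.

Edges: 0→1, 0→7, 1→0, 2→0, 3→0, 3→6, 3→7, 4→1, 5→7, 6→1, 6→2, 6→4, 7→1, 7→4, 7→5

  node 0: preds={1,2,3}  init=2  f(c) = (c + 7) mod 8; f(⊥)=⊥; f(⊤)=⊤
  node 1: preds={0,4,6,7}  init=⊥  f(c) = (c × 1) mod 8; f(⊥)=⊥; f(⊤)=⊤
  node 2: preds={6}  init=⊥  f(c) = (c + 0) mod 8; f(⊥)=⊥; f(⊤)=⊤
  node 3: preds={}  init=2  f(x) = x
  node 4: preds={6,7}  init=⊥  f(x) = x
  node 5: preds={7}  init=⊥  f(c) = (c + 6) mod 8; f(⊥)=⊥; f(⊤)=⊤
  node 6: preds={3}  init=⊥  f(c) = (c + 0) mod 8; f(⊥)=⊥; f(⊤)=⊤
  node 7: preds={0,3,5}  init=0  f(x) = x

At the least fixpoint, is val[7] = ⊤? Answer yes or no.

yes

Iteration log — 16 steps:
  step 1. node 0  ⊔preds=2  new=⊤  old=2  +wl: 
  step 2. node 1  ⊔preds=⊤  new=⊤  old=⊥  +wl: 0
  step 3. node 2  ⊔preds=⊥  new=⊥  stable
  step 4. node 3  ⊔preds=⊥  new=2  stable
  step 5. node 4  ⊔preds=0  new=0  old=⊥  +wl: 1
  step 6. node 5  ⊔preds=0  new=6  old=⊥  +wl: 
  step 7. node 6  ⊔preds=2  new=2  old=⊥  +wl: 2,4
  step 8. node 7  ⊔preds=⊤  new=⊤  old=0  +wl: 5
  step 9. node 0  ⊔preds=⊤  new=⊤  stable
  step 10. node 1  ⊔preds=⊤  new=⊤  stable
  step 11. node 2  ⊔preds=2  new=2  old=⊥  +wl: 0
  step 12. node 4  ⊔preds=⊤  new=⊤  old=0  +wl: 1
  step 13. node 5  ⊔preds=⊤  new=⊤  old=6  +wl: 7
  step 14. node 0  ⊔preds=⊤  new=⊤  stable
  step 15. node 1  ⊔preds=⊤  new=⊤  stable
  step 16. node 7  ⊔preds=⊤  new=⊤  stable

Least fixpoint reached:
  node 0: ⊤
  node 1: ⊤
  node 2: 2
  node 3: 2
  node 4: ⊤
  node 5: ⊤
  node 6: 2
  node 7: ⊤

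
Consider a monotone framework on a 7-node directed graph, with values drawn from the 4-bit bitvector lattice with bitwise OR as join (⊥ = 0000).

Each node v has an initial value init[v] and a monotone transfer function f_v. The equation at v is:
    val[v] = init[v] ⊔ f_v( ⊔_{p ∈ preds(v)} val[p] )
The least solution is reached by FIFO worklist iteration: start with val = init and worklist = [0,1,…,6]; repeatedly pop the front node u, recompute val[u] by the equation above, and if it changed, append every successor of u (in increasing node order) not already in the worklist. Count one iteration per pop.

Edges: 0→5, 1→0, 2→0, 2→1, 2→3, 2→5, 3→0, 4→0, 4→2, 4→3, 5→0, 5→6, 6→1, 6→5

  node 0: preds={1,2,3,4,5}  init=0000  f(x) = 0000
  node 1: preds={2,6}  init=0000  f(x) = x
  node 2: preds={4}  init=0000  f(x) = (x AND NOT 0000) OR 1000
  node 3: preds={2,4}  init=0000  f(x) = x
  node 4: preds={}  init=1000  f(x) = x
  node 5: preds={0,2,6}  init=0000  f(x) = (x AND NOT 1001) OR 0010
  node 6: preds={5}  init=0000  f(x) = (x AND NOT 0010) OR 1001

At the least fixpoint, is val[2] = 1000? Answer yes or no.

Iteration log — 11 steps:
  step 1. node 0  ⊔preds=1000  new=0000  stable
  step 2. node 1  ⊔preds=0000  new=0000  stable
  step 3. node 2  ⊔preds=1000  new=1000  old=0000  +wl: 0,1
  step 4. node 3  ⊔preds=1000  new=1000  old=0000  +wl: 
  step 5. node 4  ⊔preds=0000  new=1000  stable
  step 6. node 5  ⊔preds=1000  new=0010  old=0000  +wl: 
  step 7. node 6  ⊔preds=0010  new=1001  old=0000  +wl: 5
  step 8. node 0  ⊔preds=1010  new=0000  stable
  step 9. node 1  ⊔preds=1001  new=1001  old=0000  +wl: 0
  step 10. node 5  ⊔preds=1001  new=0010  stable
  step 11. node 0  ⊔preds=1011  new=0000  stable

Least fixpoint reached:
  node 0: 0000
  node 1: 1001
  node 2: 1000
  node 3: 1000
  node 4: 1000
  node 5: 0010
  node 6: 1001

yes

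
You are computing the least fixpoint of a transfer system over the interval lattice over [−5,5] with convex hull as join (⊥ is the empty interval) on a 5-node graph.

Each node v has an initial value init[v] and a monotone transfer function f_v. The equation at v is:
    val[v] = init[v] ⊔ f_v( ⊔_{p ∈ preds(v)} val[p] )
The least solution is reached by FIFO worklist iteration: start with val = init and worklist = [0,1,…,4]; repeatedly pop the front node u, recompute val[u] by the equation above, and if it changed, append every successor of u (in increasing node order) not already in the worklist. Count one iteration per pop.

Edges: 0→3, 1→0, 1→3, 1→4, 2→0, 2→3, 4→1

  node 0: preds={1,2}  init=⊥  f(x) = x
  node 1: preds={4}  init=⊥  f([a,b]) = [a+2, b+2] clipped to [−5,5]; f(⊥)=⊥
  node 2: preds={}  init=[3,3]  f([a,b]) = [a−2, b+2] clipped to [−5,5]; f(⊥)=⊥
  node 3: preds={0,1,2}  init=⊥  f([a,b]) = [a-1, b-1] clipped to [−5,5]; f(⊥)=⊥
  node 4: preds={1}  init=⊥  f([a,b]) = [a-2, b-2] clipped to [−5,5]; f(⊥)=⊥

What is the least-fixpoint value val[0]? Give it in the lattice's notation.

[3,3]

Worklist (5 pops):
  #1 pop 0: in=[3,3] → [3,3] (was ⊥); enqueue []
  #2 pop 1: in=⊥ → ⊥ (no change)
  #3 pop 2: in=⊥ → [3,3] (no change)
  #4 pop 3: in=[3,3] → [2,2] (was ⊥); enqueue []
  #5 pop 4: in=⊥ → ⊥ (no change)

Fixpoint:
  val[0] = [3,3]
  val[1] = ⊥
  val[2] = [3,3]
  val[3] = [2,2]
  val[4] = ⊥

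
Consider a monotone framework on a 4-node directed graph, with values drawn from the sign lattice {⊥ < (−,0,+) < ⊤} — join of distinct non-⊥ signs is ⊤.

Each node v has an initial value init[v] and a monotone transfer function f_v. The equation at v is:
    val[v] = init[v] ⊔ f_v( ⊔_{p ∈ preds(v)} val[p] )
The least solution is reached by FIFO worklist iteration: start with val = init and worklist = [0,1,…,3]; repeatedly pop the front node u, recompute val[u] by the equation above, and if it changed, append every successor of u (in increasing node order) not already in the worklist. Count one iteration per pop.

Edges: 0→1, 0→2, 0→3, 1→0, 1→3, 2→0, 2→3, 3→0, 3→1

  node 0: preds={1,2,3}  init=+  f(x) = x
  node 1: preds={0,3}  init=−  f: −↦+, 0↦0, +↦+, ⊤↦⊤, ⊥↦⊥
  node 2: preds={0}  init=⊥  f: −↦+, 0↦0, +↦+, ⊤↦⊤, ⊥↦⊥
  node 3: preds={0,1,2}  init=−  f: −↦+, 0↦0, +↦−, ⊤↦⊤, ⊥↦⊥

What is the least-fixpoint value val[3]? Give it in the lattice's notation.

Worklist (6 pops):
  #1 pop 0: in=− → ⊤ (was +); enqueue []
  #2 pop 1: in=⊤ → ⊤ (was −); enqueue [0]
  #3 pop 2: in=⊤ → ⊤ (was ⊥); enqueue []
  #4 pop 3: in=⊤ → ⊤ (was −); enqueue [1]
  #5 pop 0: in=⊤ → ⊤ (no change)
  #6 pop 1: in=⊤ → ⊤ (no change)

Fixpoint:
  val[0] = ⊤
  val[1] = ⊤
  val[2] = ⊤
  val[3] = ⊤

⊤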